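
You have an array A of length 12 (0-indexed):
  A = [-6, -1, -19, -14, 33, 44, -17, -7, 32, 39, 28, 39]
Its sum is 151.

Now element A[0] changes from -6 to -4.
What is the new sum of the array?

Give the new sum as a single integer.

Answer: 153

Derivation:
Old value at index 0: -6
New value at index 0: -4
Delta = -4 - -6 = 2
New sum = old_sum + delta = 151 + (2) = 153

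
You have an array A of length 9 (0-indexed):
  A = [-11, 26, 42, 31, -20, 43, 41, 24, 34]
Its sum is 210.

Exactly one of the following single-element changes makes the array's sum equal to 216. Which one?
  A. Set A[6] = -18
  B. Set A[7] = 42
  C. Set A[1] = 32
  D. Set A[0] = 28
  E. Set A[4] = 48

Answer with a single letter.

Option A: A[6] 41->-18, delta=-59, new_sum=210+(-59)=151
Option B: A[7] 24->42, delta=18, new_sum=210+(18)=228
Option C: A[1] 26->32, delta=6, new_sum=210+(6)=216 <-- matches target
Option D: A[0] -11->28, delta=39, new_sum=210+(39)=249
Option E: A[4] -20->48, delta=68, new_sum=210+(68)=278

Answer: C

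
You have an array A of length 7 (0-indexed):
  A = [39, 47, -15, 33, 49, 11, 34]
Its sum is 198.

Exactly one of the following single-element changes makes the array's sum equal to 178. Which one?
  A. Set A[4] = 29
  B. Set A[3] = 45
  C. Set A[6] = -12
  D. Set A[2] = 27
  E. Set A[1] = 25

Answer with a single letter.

Option A: A[4] 49->29, delta=-20, new_sum=198+(-20)=178 <-- matches target
Option B: A[3] 33->45, delta=12, new_sum=198+(12)=210
Option C: A[6] 34->-12, delta=-46, new_sum=198+(-46)=152
Option D: A[2] -15->27, delta=42, new_sum=198+(42)=240
Option E: A[1] 47->25, delta=-22, new_sum=198+(-22)=176

Answer: A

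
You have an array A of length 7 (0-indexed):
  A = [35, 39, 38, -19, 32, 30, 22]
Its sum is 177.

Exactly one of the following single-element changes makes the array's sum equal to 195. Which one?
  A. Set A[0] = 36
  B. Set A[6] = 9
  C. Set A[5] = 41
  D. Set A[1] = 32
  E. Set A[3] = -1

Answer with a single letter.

Answer: E

Derivation:
Option A: A[0] 35->36, delta=1, new_sum=177+(1)=178
Option B: A[6] 22->9, delta=-13, new_sum=177+(-13)=164
Option C: A[5] 30->41, delta=11, new_sum=177+(11)=188
Option D: A[1] 39->32, delta=-7, new_sum=177+(-7)=170
Option E: A[3] -19->-1, delta=18, new_sum=177+(18)=195 <-- matches target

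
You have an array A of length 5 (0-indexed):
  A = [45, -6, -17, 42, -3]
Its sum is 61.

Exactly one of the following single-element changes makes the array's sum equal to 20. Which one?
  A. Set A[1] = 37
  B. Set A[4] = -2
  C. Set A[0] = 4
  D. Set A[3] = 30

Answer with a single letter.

Option A: A[1] -6->37, delta=43, new_sum=61+(43)=104
Option B: A[4] -3->-2, delta=1, new_sum=61+(1)=62
Option C: A[0] 45->4, delta=-41, new_sum=61+(-41)=20 <-- matches target
Option D: A[3] 42->30, delta=-12, new_sum=61+(-12)=49

Answer: C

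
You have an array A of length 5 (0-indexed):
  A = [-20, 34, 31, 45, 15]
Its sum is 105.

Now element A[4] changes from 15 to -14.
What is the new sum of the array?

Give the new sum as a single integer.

Old value at index 4: 15
New value at index 4: -14
Delta = -14 - 15 = -29
New sum = old_sum + delta = 105 + (-29) = 76

Answer: 76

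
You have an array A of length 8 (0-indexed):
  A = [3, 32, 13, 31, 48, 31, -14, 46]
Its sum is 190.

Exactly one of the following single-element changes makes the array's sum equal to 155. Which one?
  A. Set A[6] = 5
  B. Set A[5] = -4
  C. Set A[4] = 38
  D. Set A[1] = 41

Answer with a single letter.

Option A: A[6] -14->5, delta=19, new_sum=190+(19)=209
Option B: A[5] 31->-4, delta=-35, new_sum=190+(-35)=155 <-- matches target
Option C: A[4] 48->38, delta=-10, new_sum=190+(-10)=180
Option D: A[1] 32->41, delta=9, new_sum=190+(9)=199

Answer: B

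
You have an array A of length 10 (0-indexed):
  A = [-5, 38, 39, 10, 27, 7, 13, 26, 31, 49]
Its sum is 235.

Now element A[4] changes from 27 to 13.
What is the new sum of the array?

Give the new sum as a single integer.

Answer: 221

Derivation:
Old value at index 4: 27
New value at index 4: 13
Delta = 13 - 27 = -14
New sum = old_sum + delta = 235 + (-14) = 221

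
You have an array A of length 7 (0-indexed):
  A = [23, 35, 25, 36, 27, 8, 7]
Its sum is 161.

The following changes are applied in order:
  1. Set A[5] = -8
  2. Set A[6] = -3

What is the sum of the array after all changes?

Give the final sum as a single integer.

Initial sum: 161
Change 1: A[5] 8 -> -8, delta = -16, sum = 145
Change 2: A[6] 7 -> -3, delta = -10, sum = 135

Answer: 135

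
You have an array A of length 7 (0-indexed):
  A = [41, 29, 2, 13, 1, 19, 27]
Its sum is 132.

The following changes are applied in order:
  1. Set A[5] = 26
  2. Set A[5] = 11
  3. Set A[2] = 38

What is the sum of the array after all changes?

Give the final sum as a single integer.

Initial sum: 132
Change 1: A[5] 19 -> 26, delta = 7, sum = 139
Change 2: A[5] 26 -> 11, delta = -15, sum = 124
Change 3: A[2] 2 -> 38, delta = 36, sum = 160

Answer: 160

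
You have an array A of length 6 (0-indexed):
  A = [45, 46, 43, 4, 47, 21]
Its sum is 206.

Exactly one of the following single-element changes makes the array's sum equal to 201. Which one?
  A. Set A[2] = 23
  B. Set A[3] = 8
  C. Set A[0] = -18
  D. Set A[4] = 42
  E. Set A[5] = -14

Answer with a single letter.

Option A: A[2] 43->23, delta=-20, new_sum=206+(-20)=186
Option B: A[3] 4->8, delta=4, new_sum=206+(4)=210
Option C: A[0] 45->-18, delta=-63, new_sum=206+(-63)=143
Option D: A[4] 47->42, delta=-5, new_sum=206+(-5)=201 <-- matches target
Option E: A[5] 21->-14, delta=-35, new_sum=206+(-35)=171

Answer: D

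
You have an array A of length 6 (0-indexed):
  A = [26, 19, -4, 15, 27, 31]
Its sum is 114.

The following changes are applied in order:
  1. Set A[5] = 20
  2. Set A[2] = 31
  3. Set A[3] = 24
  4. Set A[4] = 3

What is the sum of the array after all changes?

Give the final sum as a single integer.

Answer: 123

Derivation:
Initial sum: 114
Change 1: A[5] 31 -> 20, delta = -11, sum = 103
Change 2: A[2] -4 -> 31, delta = 35, sum = 138
Change 3: A[3] 15 -> 24, delta = 9, sum = 147
Change 4: A[4] 27 -> 3, delta = -24, sum = 123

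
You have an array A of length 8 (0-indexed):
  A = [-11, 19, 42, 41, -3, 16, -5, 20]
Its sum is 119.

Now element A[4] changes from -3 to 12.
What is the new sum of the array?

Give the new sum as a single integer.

Old value at index 4: -3
New value at index 4: 12
Delta = 12 - -3 = 15
New sum = old_sum + delta = 119 + (15) = 134

Answer: 134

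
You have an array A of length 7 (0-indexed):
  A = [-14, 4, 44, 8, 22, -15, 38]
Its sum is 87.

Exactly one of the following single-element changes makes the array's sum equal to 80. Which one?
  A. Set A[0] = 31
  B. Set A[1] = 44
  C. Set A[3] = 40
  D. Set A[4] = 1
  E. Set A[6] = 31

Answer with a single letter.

Option A: A[0] -14->31, delta=45, new_sum=87+(45)=132
Option B: A[1] 4->44, delta=40, new_sum=87+(40)=127
Option C: A[3] 8->40, delta=32, new_sum=87+(32)=119
Option D: A[4] 22->1, delta=-21, new_sum=87+(-21)=66
Option E: A[6] 38->31, delta=-7, new_sum=87+(-7)=80 <-- matches target

Answer: E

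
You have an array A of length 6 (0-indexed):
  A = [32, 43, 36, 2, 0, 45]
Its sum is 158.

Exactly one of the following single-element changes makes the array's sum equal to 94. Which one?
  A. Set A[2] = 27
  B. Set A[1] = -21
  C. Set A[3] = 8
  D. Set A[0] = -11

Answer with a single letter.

Answer: B

Derivation:
Option A: A[2] 36->27, delta=-9, new_sum=158+(-9)=149
Option B: A[1] 43->-21, delta=-64, new_sum=158+(-64)=94 <-- matches target
Option C: A[3] 2->8, delta=6, new_sum=158+(6)=164
Option D: A[0] 32->-11, delta=-43, new_sum=158+(-43)=115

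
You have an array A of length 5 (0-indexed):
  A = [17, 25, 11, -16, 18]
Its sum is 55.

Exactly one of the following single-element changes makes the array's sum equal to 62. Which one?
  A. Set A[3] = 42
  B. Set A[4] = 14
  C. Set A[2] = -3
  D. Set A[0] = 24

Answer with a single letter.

Option A: A[3] -16->42, delta=58, new_sum=55+(58)=113
Option B: A[4] 18->14, delta=-4, new_sum=55+(-4)=51
Option C: A[2] 11->-3, delta=-14, new_sum=55+(-14)=41
Option D: A[0] 17->24, delta=7, new_sum=55+(7)=62 <-- matches target

Answer: D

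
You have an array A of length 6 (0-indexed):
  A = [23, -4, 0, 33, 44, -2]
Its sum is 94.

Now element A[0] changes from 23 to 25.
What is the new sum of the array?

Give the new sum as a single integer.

Answer: 96

Derivation:
Old value at index 0: 23
New value at index 0: 25
Delta = 25 - 23 = 2
New sum = old_sum + delta = 94 + (2) = 96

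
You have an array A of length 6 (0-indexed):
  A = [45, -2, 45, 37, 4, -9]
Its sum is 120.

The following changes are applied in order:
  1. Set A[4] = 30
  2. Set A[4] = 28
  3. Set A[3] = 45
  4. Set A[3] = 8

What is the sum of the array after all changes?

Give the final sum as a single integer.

Answer: 115

Derivation:
Initial sum: 120
Change 1: A[4] 4 -> 30, delta = 26, sum = 146
Change 2: A[4] 30 -> 28, delta = -2, sum = 144
Change 3: A[3] 37 -> 45, delta = 8, sum = 152
Change 4: A[3] 45 -> 8, delta = -37, sum = 115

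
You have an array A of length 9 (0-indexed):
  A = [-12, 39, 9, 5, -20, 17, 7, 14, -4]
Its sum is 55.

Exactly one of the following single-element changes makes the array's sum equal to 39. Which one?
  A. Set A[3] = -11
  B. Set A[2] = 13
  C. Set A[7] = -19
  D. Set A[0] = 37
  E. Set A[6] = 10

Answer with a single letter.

Answer: A

Derivation:
Option A: A[3] 5->-11, delta=-16, new_sum=55+(-16)=39 <-- matches target
Option B: A[2] 9->13, delta=4, new_sum=55+(4)=59
Option C: A[7] 14->-19, delta=-33, new_sum=55+(-33)=22
Option D: A[0] -12->37, delta=49, new_sum=55+(49)=104
Option E: A[6] 7->10, delta=3, new_sum=55+(3)=58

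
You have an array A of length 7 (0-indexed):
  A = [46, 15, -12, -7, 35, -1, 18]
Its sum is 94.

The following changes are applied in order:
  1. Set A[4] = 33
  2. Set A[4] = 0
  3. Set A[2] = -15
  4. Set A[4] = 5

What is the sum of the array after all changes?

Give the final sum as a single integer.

Answer: 61

Derivation:
Initial sum: 94
Change 1: A[4] 35 -> 33, delta = -2, sum = 92
Change 2: A[4] 33 -> 0, delta = -33, sum = 59
Change 3: A[2] -12 -> -15, delta = -3, sum = 56
Change 4: A[4] 0 -> 5, delta = 5, sum = 61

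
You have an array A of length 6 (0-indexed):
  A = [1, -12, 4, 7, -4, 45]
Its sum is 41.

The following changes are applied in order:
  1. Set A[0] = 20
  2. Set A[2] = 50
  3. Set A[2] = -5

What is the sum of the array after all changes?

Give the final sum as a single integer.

Answer: 51

Derivation:
Initial sum: 41
Change 1: A[0] 1 -> 20, delta = 19, sum = 60
Change 2: A[2] 4 -> 50, delta = 46, sum = 106
Change 3: A[2] 50 -> -5, delta = -55, sum = 51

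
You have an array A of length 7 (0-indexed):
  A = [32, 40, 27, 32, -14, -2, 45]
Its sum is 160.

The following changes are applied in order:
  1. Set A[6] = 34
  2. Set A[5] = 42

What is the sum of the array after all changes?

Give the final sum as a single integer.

Initial sum: 160
Change 1: A[6] 45 -> 34, delta = -11, sum = 149
Change 2: A[5] -2 -> 42, delta = 44, sum = 193

Answer: 193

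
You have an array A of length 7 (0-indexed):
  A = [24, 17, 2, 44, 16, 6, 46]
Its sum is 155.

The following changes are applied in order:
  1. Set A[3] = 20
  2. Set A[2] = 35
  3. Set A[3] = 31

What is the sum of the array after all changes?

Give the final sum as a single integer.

Initial sum: 155
Change 1: A[3] 44 -> 20, delta = -24, sum = 131
Change 2: A[2] 2 -> 35, delta = 33, sum = 164
Change 3: A[3] 20 -> 31, delta = 11, sum = 175

Answer: 175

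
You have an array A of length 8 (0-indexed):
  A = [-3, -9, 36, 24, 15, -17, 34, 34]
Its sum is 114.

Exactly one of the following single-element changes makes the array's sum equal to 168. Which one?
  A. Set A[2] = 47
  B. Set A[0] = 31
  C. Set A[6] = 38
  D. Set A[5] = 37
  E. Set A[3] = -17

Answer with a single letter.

Answer: D

Derivation:
Option A: A[2] 36->47, delta=11, new_sum=114+(11)=125
Option B: A[0] -3->31, delta=34, new_sum=114+(34)=148
Option C: A[6] 34->38, delta=4, new_sum=114+(4)=118
Option D: A[5] -17->37, delta=54, new_sum=114+(54)=168 <-- matches target
Option E: A[3] 24->-17, delta=-41, new_sum=114+(-41)=73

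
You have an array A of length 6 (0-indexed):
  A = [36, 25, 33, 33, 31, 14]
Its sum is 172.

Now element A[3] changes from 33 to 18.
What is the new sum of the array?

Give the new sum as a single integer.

Answer: 157

Derivation:
Old value at index 3: 33
New value at index 3: 18
Delta = 18 - 33 = -15
New sum = old_sum + delta = 172 + (-15) = 157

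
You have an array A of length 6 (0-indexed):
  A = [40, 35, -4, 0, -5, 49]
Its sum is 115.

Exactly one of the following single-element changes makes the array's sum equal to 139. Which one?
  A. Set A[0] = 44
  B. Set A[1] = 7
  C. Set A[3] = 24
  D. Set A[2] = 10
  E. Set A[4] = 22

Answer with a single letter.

Answer: C

Derivation:
Option A: A[0] 40->44, delta=4, new_sum=115+(4)=119
Option B: A[1] 35->7, delta=-28, new_sum=115+(-28)=87
Option C: A[3] 0->24, delta=24, new_sum=115+(24)=139 <-- matches target
Option D: A[2] -4->10, delta=14, new_sum=115+(14)=129
Option E: A[4] -5->22, delta=27, new_sum=115+(27)=142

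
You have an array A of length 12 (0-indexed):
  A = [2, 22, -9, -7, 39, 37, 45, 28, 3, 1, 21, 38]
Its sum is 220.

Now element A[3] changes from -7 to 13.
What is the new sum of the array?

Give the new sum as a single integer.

Answer: 240

Derivation:
Old value at index 3: -7
New value at index 3: 13
Delta = 13 - -7 = 20
New sum = old_sum + delta = 220 + (20) = 240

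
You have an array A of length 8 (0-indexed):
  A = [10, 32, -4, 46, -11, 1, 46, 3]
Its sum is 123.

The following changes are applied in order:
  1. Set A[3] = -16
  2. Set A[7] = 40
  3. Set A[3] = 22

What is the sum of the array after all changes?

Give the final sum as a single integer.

Initial sum: 123
Change 1: A[3] 46 -> -16, delta = -62, sum = 61
Change 2: A[7] 3 -> 40, delta = 37, sum = 98
Change 3: A[3] -16 -> 22, delta = 38, sum = 136

Answer: 136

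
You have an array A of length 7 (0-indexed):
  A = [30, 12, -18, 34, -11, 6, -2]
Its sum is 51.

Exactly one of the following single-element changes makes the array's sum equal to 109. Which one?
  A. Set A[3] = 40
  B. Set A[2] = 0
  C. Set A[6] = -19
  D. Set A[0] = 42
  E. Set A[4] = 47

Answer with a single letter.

Answer: E

Derivation:
Option A: A[3] 34->40, delta=6, new_sum=51+(6)=57
Option B: A[2] -18->0, delta=18, new_sum=51+(18)=69
Option C: A[6] -2->-19, delta=-17, new_sum=51+(-17)=34
Option D: A[0] 30->42, delta=12, new_sum=51+(12)=63
Option E: A[4] -11->47, delta=58, new_sum=51+(58)=109 <-- matches target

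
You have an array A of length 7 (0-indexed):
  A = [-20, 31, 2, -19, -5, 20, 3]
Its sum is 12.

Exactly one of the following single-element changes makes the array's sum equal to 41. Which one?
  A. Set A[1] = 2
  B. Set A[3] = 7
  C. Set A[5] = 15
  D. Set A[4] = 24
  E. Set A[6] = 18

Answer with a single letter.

Answer: D

Derivation:
Option A: A[1] 31->2, delta=-29, new_sum=12+(-29)=-17
Option B: A[3] -19->7, delta=26, new_sum=12+(26)=38
Option C: A[5] 20->15, delta=-5, new_sum=12+(-5)=7
Option D: A[4] -5->24, delta=29, new_sum=12+(29)=41 <-- matches target
Option E: A[6] 3->18, delta=15, new_sum=12+(15)=27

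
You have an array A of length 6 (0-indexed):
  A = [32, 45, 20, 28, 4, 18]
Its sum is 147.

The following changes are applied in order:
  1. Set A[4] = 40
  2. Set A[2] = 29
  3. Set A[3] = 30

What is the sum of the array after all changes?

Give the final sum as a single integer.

Initial sum: 147
Change 1: A[4] 4 -> 40, delta = 36, sum = 183
Change 2: A[2] 20 -> 29, delta = 9, sum = 192
Change 3: A[3] 28 -> 30, delta = 2, sum = 194

Answer: 194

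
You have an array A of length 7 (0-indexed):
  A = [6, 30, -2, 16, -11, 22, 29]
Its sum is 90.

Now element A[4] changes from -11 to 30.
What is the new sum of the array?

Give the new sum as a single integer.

Answer: 131

Derivation:
Old value at index 4: -11
New value at index 4: 30
Delta = 30 - -11 = 41
New sum = old_sum + delta = 90 + (41) = 131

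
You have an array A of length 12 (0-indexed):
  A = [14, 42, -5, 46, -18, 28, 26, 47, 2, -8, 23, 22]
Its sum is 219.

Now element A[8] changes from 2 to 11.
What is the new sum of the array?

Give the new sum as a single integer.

Answer: 228

Derivation:
Old value at index 8: 2
New value at index 8: 11
Delta = 11 - 2 = 9
New sum = old_sum + delta = 219 + (9) = 228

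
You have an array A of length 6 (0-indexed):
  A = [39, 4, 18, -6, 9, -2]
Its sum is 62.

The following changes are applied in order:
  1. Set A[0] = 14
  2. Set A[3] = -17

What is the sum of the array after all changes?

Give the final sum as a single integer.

Answer: 26

Derivation:
Initial sum: 62
Change 1: A[0] 39 -> 14, delta = -25, sum = 37
Change 2: A[3] -6 -> -17, delta = -11, sum = 26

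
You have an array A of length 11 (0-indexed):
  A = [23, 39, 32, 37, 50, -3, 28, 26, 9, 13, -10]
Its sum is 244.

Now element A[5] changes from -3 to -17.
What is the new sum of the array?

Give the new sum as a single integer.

Answer: 230

Derivation:
Old value at index 5: -3
New value at index 5: -17
Delta = -17 - -3 = -14
New sum = old_sum + delta = 244 + (-14) = 230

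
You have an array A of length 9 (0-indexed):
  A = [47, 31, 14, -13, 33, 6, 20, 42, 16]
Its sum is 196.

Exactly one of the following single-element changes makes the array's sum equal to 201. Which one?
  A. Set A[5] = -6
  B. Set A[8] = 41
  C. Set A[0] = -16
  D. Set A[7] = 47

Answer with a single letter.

Answer: D

Derivation:
Option A: A[5] 6->-6, delta=-12, new_sum=196+(-12)=184
Option B: A[8] 16->41, delta=25, new_sum=196+(25)=221
Option C: A[0] 47->-16, delta=-63, new_sum=196+(-63)=133
Option D: A[7] 42->47, delta=5, new_sum=196+(5)=201 <-- matches target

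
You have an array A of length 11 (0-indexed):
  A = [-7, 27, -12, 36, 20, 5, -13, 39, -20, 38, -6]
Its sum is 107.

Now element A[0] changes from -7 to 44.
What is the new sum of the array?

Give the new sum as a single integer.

Old value at index 0: -7
New value at index 0: 44
Delta = 44 - -7 = 51
New sum = old_sum + delta = 107 + (51) = 158

Answer: 158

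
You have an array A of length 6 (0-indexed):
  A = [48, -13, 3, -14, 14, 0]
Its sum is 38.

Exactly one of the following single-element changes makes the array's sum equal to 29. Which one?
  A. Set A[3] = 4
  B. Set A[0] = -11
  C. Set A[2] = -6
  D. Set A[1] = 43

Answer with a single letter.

Option A: A[3] -14->4, delta=18, new_sum=38+(18)=56
Option B: A[0] 48->-11, delta=-59, new_sum=38+(-59)=-21
Option C: A[2] 3->-6, delta=-9, new_sum=38+(-9)=29 <-- matches target
Option D: A[1] -13->43, delta=56, new_sum=38+(56)=94

Answer: C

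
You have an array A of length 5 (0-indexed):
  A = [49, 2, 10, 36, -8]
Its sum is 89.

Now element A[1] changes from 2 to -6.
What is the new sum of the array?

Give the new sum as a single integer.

Old value at index 1: 2
New value at index 1: -6
Delta = -6 - 2 = -8
New sum = old_sum + delta = 89 + (-8) = 81

Answer: 81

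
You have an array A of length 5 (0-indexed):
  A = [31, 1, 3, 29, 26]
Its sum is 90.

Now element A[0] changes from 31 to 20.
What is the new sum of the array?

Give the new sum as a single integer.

Old value at index 0: 31
New value at index 0: 20
Delta = 20 - 31 = -11
New sum = old_sum + delta = 90 + (-11) = 79

Answer: 79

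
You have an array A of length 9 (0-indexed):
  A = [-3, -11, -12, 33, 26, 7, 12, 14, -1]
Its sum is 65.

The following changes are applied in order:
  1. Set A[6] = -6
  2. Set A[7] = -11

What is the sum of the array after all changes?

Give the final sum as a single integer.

Answer: 22

Derivation:
Initial sum: 65
Change 1: A[6] 12 -> -6, delta = -18, sum = 47
Change 2: A[7] 14 -> -11, delta = -25, sum = 22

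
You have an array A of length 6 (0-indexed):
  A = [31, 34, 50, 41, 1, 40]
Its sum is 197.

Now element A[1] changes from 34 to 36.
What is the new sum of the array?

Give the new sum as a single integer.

Answer: 199

Derivation:
Old value at index 1: 34
New value at index 1: 36
Delta = 36 - 34 = 2
New sum = old_sum + delta = 197 + (2) = 199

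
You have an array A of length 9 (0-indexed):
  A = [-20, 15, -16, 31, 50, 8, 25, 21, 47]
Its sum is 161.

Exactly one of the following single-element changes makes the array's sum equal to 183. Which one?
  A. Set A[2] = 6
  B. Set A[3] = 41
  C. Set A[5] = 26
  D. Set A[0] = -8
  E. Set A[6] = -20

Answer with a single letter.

Answer: A

Derivation:
Option A: A[2] -16->6, delta=22, new_sum=161+(22)=183 <-- matches target
Option B: A[3] 31->41, delta=10, new_sum=161+(10)=171
Option C: A[5] 8->26, delta=18, new_sum=161+(18)=179
Option D: A[0] -20->-8, delta=12, new_sum=161+(12)=173
Option E: A[6] 25->-20, delta=-45, new_sum=161+(-45)=116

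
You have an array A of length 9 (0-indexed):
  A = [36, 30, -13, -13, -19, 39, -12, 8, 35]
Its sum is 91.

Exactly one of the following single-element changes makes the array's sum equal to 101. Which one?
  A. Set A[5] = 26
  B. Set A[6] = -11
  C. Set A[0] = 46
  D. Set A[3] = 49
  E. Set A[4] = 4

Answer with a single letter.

Answer: C

Derivation:
Option A: A[5] 39->26, delta=-13, new_sum=91+(-13)=78
Option B: A[6] -12->-11, delta=1, new_sum=91+(1)=92
Option C: A[0] 36->46, delta=10, new_sum=91+(10)=101 <-- matches target
Option D: A[3] -13->49, delta=62, new_sum=91+(62)=153
Option E: A[4] -19->4, delta=23, new_sum=91+(23)=114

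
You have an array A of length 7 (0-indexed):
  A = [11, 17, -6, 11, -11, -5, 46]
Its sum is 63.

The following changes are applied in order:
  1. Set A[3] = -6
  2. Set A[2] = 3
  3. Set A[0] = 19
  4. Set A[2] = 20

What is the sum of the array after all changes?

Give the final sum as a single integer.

Initial sum: 63
Change 1: A[3] 11 -> -6, delta = -17, sum = 46
Change 2: A[2] -6 -> 3, delta = 9, sum = 55
Change 3: A[0] 11 -> 19, delta = 8, sum = 63
Change 4: A[2] 3 -> 20, delta = 17, sum = 80

Answer: 80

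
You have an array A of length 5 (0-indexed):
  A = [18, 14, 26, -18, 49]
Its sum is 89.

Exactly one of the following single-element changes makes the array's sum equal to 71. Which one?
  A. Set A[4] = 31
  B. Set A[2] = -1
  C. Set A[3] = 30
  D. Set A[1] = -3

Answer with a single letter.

Answer: A

Derivation:
Option A: A[4] 49->31, delta=-18, new_sum=89+(-18)=71 <-- matches target
Option B: A[2] 26->-1, delta=-27, new_sum=89+(-27)=62
Option C: A[3] -18->30, delta=48, new_sum=89+(48)=137
Option D: A[1] 14->-3, delta=-17, new_sum=89+(-17)=72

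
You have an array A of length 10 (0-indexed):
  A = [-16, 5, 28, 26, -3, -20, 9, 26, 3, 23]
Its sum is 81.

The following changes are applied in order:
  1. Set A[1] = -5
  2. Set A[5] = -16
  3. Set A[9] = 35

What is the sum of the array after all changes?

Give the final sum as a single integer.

Initial sum: 81
Change 1: A[1] 5 -> -5, delta = -10, sum = 71
Change 2: A[5] -20 -> -16, delta = 4, sum = 75
Change 3: A[9] 23 -> 35, delta = 12, sum = 87

Answer: 87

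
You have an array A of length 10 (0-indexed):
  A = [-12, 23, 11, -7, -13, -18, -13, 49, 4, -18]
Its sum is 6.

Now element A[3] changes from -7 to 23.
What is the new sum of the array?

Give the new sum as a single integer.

Old value at index 3: -7
New value at index 3: 23
Delta = 23 - -7 = 30
New sum = old_sum + delta = 6 + (30) = 36

Answer: 36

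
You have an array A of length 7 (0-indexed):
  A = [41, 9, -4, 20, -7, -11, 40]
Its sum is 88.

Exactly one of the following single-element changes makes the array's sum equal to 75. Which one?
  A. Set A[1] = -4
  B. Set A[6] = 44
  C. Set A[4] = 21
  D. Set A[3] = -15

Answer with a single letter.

Option A: A[1] 9->-4, delta=-13, new_sum=88+(-13)=75 <-- matches target
Option B: A[6] 40->44, delta=4, new_sum=88+(4)=92
Option C: A[4] -7->21, delta=28, new_sum=88+(28)=116
Option D: A[3] 20->-15, delta=-35, new_sum=88+(-35)=53

Answer: A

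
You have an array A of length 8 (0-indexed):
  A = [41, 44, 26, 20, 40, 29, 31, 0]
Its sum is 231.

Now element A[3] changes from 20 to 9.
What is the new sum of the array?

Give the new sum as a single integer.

Old value at index 3: 20
New value at index 3: 9
Delta = 9 - 20 = -11
New sum = old_sum + delta = 231 + (-11) = 220

Answer: 220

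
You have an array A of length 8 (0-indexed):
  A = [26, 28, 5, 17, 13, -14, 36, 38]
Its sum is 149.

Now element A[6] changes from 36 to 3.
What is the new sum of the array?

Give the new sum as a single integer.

Old value at index 6: 36
New value at index 6: 3
Delta = 3 - 36 = -33
New sum = old_sum + delta = 149 + (-33) = 116

Answer: 116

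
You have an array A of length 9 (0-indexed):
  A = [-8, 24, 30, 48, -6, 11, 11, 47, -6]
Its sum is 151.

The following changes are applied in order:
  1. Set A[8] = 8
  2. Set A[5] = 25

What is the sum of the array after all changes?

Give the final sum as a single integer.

Initial sum: 151
Change 1: A[8] -6 -> 8, delta = 14, sum = 165
Change 2: A[5] 11 -> 25, delta = 14, sum = 179

Answer: 179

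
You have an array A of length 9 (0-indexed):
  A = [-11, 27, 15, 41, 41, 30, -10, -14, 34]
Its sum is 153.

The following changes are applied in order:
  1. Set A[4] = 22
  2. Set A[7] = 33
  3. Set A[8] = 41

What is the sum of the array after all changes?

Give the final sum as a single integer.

Initial sum: 153
Change 1: A[4] 41 -> 22, delta = -19, sum = 134
Change 2: A[7] -14 -> 33, delta = 47, sum = 181
Change 3: A[8] 34 -> 41, delta = 7, sum = 188

Answer: 188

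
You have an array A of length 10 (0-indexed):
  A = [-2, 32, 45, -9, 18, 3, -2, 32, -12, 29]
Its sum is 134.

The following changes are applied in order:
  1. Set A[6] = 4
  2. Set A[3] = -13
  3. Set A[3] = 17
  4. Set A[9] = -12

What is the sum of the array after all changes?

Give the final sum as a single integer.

Initial sum: 134
Change 1: A[6] -2 -> 4, delta = 6, sum = 140
Change 2: A[3] -9 -> -13, delta = -4, sum = 136
Change 3: A[3] -13 -> 17, delta = 30, sum = 166
Change 4: A[9] 29 -> -12, delta = -41, sum = 125

Answer: 125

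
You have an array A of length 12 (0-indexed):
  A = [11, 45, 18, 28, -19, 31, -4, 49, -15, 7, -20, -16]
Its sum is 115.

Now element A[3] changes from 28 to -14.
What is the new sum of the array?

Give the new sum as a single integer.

Answer: 73

Derivation:
Old value at index 3: 28
New value at index 3: -14
Delta = -14 - 28 = -42
New sum = old_sum + delta = 115 + (-42) = 73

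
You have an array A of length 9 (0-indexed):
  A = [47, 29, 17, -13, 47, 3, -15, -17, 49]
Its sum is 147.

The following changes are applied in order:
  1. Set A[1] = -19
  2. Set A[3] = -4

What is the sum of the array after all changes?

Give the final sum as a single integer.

Initial sum: 147
Change 1: A[1] 29 -> -19, delta = -48, sum = 99
Change 2: A[3] -13 -> -4, delta = 9, sum = 108

Answer: 108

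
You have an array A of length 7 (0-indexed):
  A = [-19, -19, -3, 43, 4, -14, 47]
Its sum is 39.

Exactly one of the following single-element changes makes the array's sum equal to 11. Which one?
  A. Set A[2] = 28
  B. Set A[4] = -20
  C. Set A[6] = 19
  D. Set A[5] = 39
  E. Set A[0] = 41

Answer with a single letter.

Answer: C

Derivation:
Option A: A[2] -3->28, delta=31, new_sum=39+(31)=70
Option B: A[4] 4->-20, delta=-24, new_sum=39+(-24)=15
Option C: A[6] 47->19, delta=-28, new_sum=39+(-28)=11 <-- matches target
Option D: A[5] -14->39, delta=53, new_sum=39+(53)=92
Option E: A[0] -19->41, delta=60, new_sum=39+(60)=99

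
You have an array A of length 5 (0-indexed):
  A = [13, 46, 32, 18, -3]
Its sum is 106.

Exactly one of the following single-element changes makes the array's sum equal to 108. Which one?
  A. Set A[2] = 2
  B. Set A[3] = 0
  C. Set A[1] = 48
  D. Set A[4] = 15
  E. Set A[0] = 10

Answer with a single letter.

Answer: C

Derivation:
Option A: A[2] 32->2, delta=-30, new_sum=106+(-30)=76
Option B: A[3] 18->0, delta=-18, new_sum=106+(-18)=88
Option C: A[1] 46->48, delta=2, new_sum=106+(2)=108 <-- matches target
Option D: A[4] -3->15, delta=18, new_sum=106+(18)=124
Option E: A[0] 13->10, delta=-3, new_sum=106+(-3)=103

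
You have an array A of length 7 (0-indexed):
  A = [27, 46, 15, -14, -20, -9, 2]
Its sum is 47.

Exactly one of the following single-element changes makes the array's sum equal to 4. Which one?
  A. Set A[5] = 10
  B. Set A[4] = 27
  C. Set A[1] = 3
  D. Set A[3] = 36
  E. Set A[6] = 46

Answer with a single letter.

Option A: A[5] -9->10, delta=19, new_sum=47+(19)=66
Option B: A[4] -20->27, delta=47, new_sum=47+(47)=94
Option C: A[1] 46->3, delta=-43, new_sum=47+(-43)=4 <-- matches target
Option D: A[3] -14->36, delta=50, new_sum=47+(50)=97
Option E: A[6] 2->46, delta=44, new_sum=47+(44)=91

Answer: C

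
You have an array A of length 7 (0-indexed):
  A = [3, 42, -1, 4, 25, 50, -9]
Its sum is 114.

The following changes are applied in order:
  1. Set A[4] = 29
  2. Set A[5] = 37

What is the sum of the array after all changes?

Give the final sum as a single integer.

Initial sum: 114
Change 1: A[4] 25 -> 29, delta = 4, sum = 118
Change 2: A[5] 50 -> 37, delta = -13, sum = 105

Answer: 105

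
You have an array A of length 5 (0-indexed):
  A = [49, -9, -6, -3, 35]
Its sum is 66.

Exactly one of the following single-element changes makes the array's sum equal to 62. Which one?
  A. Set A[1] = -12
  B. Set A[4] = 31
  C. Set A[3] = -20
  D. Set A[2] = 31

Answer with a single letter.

Option A: A[1] -9->-12, delta=-3, new_sum=66+(-3)=63
Option B: A[4] 35->31, delta=-4, new_sum=66+(-4)=62 <-- matches target
Option C: A[3] -3->-20, delta=-17, new_sum=66+(-17)=49
Option D: A[2] -6->31, delta=37, new_sum=66+(37)=103

Answer: B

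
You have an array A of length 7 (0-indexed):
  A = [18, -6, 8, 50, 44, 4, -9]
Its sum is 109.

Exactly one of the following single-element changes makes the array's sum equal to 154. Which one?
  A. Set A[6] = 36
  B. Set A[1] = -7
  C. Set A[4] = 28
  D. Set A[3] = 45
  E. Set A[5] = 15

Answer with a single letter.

Answer: A

Derivation:
Option A: A[6] -9->36, delta=45, new_sum=109+(45)=154 <-- matches target
Option B: A[1] -6->-7, delta=-1, new_sum=109+(-1)=108
Option C: A[4] 44->28, delta=-16, new_sum=109+(-16)=93
Option D: A[3] 50->45, delta=-5, new_sum=109+(-5)=104
Option E: A[5] 4->15, delta=11, new_sum=109+(11)=120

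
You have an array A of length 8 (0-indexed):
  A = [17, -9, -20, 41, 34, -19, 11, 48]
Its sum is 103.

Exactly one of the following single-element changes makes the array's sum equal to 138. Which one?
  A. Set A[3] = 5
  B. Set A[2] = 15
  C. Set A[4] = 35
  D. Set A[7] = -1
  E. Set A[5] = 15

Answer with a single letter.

Answer: B

Derivation:
Option A: A[3] 41->5, delta=-36, new_sum=103+(-36)=67
Option B: A[2] -20->15, delta=35, new_sum=103+(35)=138 <-- matches target
Option C: A[4] 34->35, delta=1, new_sum=103+(1)=104
Option D: A[7] 48->-1, delta=-49, new_sum=103+(-49)=54
Option E: A[5] -19->15, delta=34, new_sum=103+(34)=137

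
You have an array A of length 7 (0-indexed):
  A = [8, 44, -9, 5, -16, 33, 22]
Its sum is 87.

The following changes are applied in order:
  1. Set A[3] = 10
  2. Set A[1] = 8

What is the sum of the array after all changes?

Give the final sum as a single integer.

Initial sum: 87
Change 1: A[3] 5 -> 10, delta = 5, sum = 92
Change 2: A[1] 44 -> 8, delta = -36, sum = 56

Answer: 56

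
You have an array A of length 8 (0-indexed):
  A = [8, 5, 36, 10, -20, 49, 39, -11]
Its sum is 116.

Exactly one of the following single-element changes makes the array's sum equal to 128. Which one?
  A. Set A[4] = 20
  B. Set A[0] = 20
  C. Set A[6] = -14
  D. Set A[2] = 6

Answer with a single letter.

Answer: B

Derivation:
Option A: A[4] -20->20, delta=40, new_sum=116+(40)=156
Option B: A[0] 8->20, delta=12, new_sum=116+(12)=128 <-- matches target
Option C: A[6] 39->-14, delta=-53, new_sum=116+(-53)=63
Option D: A[2] 36->6, delta=-30, new_sum=116+(-30)=86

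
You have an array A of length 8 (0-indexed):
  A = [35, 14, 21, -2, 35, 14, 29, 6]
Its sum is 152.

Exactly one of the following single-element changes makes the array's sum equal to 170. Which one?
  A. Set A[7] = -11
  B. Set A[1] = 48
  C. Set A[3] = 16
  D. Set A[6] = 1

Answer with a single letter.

Answer: C

Derivation:
Option A: A[7] 6->-11, delta=-17, new_sum=152+(-17)=135
Option B: A[1] 14->48, delta=34, new_sum=152+(34)=186
Option C: A[3] -2->16, delta=18, new_sum=152+(18)=170 <-- matches target
Option D: A[6] 29->1, delta=-28, new_sum=152+(-28)=124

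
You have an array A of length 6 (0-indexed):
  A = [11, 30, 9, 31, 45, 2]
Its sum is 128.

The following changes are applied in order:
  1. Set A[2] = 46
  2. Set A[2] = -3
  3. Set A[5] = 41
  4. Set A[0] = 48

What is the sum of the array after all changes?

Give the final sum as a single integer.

Answer: 192

Derivation:
Initial sum: 128
Change 1: A[2] 9 -> 46, delta = 37, sum = 165
Change 2: A[2] 46 -> -3, delta = -49, sum = 116
Change 3: A[5] 2 -> 41, delta = 39, sum = 155
Change 4: A[0] 11 -> 48, delta = 37, sum = 192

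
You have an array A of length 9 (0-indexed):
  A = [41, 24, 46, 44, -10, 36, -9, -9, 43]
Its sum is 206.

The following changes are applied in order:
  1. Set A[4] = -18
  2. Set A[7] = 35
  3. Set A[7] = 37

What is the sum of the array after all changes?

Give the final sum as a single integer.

Initial sum: 206
Change 1: A[4] -10 -> -18, delta = -8, sum = 198
Change 2: A[7] -9 -> 35, delta = 44, sum = 242
Change 3: A[7] 35 -> 37, delta = 2, sum = 244

Answer: 244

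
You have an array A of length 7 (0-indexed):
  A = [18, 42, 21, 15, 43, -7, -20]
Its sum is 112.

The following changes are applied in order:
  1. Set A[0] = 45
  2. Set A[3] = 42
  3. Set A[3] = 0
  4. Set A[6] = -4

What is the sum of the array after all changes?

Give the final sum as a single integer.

Answer: 140

Derivation:
Initial sum: 112
Change 1: A[0] 18 -> 45, delta = 27, sum = 139
Change 2: A[3] 15 -> 42, delta = 27, sum = 166
Change 3: A[3] 42 -> 0, delta = -42, sum = 124
Change 4: A[6] -20 -> -4, delta = 16, sum = 140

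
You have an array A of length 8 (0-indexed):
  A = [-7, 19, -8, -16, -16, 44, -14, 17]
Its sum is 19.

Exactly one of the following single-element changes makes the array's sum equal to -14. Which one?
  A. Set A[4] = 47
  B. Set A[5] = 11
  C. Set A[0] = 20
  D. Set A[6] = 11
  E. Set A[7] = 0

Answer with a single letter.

Answer: B

Derivation:
Option A: A[4] -16->47, delta=63, new_sum=19+(63)=82
Option B: A[5] 44->11, delta=-33, new_sum=19+(-33)=-14 <-- matches target
Option C: A[0] -7->20, delta=27, new_sum=19+(27)=46
Option D: A[6] -14->11, delta=25, new_sum=19+(25)=44
Option E: A[7] 17->0, delta=-17, new_sum=19+(-17)=2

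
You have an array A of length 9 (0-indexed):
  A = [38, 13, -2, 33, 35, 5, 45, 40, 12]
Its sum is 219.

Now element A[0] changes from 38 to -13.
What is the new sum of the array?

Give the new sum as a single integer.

Answer: 168

Derivation:
Old value at index 0: 38
New value at index 0: -13
Delta = -13 - 38 = -51
New sum = old_sum + delta = 219 + (-51) = 168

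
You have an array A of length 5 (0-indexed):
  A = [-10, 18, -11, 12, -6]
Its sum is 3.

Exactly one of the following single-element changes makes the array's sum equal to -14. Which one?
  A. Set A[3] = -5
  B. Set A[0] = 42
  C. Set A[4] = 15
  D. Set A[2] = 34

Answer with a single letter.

Answer: A

Derivation:
Option A: A[3] 12->-5, delta=-17, new_sum=3+(-17)=-14 <-- matches target
Option B: A[0] -10->42, delta=52, new_sum=3+(52)=55
Option C: A[4] -6->15, delta=21, new_sum=3+(21)=24
Option D: A[2] -11->34, delta=45, new_sum=3+(45)=48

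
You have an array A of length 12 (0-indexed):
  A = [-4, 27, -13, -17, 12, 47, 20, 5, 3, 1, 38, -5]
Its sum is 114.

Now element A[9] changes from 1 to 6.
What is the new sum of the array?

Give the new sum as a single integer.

Answer: 119

Derivation:
Old value at index 9: 1
New value at index 9: 6
Delta = 6 - 1 = 5
New sum = old_sum + delta = 114 + (5) = 119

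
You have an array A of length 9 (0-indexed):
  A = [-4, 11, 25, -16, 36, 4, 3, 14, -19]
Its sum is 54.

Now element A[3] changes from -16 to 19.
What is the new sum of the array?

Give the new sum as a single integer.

Answer: 89

Derivation:
Old value at index 3: -16
New value at index 3: 19
Delta = 19 - -16 = 35
New sum = old_sum + delta = 54 + (35) = 89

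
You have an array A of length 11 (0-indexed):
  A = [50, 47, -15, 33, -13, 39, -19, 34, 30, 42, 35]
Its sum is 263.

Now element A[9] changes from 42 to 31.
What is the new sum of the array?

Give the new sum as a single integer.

Old value at index 9: 42
New value at index 9: 31
Delta = 31 - 42 = -11
New sum = old_sum + delta = 263 + (-11) = 252

Answer: 252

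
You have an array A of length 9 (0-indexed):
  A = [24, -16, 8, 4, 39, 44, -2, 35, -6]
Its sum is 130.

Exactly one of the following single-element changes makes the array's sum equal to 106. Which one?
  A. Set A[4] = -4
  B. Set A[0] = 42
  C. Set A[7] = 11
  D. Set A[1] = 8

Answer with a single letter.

Option A: A[4] 39->-4, delta=-43, new_sum=130+(-43)=87
Option B: A[0] 24->42, delta=18, new_sum=130+(18)=148
Option C: A[7] 35->11, delta=-24, new_sum=130+(-24)=106 <-- matches target
Option D: A[1] -16->8, delta=24, new_sum=130+(24)=154

Answer: C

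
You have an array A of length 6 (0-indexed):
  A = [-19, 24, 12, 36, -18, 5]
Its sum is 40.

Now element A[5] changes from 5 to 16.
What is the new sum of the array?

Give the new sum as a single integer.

Old value at index 5: 5
New value at index 5: 16
Delta = 16 - 5 = 11
New sum = old_sum + delta = 40 + (11) = 51

Answer: 51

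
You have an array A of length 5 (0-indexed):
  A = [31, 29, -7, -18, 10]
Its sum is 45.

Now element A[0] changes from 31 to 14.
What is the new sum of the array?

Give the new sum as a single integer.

Answer: 28

Derivation:
Old value at index 0: 31
New value at index 0: 14
Delta = 14 - 31 = -17
New sum = old_sum + delta = 45 + (-17) = 28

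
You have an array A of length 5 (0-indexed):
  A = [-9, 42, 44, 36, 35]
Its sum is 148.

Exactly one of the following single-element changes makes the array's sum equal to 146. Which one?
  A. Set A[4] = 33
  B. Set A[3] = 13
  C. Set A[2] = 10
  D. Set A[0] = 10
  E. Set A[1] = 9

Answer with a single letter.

Option A: A[4] 35->33, delta=-2, new_sum=148+(-2)=146 <-- matches target
Option B: A[3] 36->13, delta=-23, new_sum=148+(-23)=125
Option C: A[2] 44->10, delta=-34, new_sum=148+(-34)=114
Option D: A[0] -9->10, delta=19, new_sum=148+(19)=167
Option E: A[1] 42->9, delta=-33, new_sum=148+(-33)=115

Answer: A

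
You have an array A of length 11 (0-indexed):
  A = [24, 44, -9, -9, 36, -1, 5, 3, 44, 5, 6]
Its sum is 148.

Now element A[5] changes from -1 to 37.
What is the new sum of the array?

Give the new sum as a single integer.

Old value at index 5: -1
New value at index 5: 37
Delta = 37 - -1 = 38
New sum = old_sum + delta = 148 + (38) = 186

Answer: 186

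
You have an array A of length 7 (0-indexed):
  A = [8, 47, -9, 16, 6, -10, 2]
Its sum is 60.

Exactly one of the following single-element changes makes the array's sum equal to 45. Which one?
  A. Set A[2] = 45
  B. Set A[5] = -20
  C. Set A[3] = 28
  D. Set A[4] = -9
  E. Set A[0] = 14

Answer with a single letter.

Option A: A[2] -9->45, delta=54, new_sum=60+(54)=114
Option B: A[5] -10->-20, delta=-10, new_sum=60+(-10)=50
Option C: A[3] 16->28, delta=12, new_sum=60+(12)=72
Option D: A[4] 6->-9, delta=-15, new_sum=60+(-15)=45 <-- matches target
Option E: A[0] 8->14, delta=6, new_sum=60+(6)=66

Answer: D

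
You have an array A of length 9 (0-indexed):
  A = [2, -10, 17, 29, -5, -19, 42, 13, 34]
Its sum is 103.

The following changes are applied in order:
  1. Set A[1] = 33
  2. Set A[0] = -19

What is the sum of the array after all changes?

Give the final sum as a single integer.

Initial sum: 103
Change 1: A[1] -10 -> 33, delta = 43, sum = 146
Change 2: A[0] 2 -> -19, delta = -21, sum = 125

Answer: 125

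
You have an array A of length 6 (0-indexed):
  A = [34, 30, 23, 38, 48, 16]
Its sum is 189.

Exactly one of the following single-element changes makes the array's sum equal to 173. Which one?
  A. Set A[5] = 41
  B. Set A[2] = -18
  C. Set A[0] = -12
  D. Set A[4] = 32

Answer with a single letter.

Option A: A[5] 16->41, delta=25, new_sum=189+(25)=214
Option B: A[2] 23->-18, delta=-41, new_sum=189+(-41)=148
Option C: A[0] 34->-12, delta=-46, new_sum=189+(-46)=143
Option D: A[4] 48->32, delta=-16, new_sum=189+(-16)=173 <-- matches target

Answer: D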